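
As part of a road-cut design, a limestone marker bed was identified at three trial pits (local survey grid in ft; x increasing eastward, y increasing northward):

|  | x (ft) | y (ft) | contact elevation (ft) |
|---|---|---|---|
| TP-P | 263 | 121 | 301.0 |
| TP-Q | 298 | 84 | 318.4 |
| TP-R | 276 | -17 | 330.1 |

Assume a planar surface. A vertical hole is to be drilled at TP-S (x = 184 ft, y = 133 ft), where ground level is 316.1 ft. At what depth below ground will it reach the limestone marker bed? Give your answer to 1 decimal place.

41.3 ft

Two edge vectors: TP-P→TP-Q = (35, -37, 17.4), TP-P→TP-R = (13, -138, 29.1).
Normal n = (TP-P→TP-Q) × (TP-P→TP-R) = (1324.5, -792.3, -4349).
So ∂z/∂x = −n_x/n_z = 0.30455 and ∂z/∂y = −n_y/n_z = −0.18218.
Intercept c from TP-P: 301 − 80.10 + 22.04 = 242.95.
At (184, 133): z_contact = 56.04 − 24.23 + 242.95 = 274.75 ft.
Depth below ground = 316.1 − 274.75 = 41.3 ft.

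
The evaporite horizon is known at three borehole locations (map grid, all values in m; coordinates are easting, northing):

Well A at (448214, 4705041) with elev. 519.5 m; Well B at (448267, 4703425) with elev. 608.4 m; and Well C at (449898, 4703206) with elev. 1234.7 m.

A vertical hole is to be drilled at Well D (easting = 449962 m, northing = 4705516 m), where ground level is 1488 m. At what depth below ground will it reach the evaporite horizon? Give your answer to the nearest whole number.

Let the plane be z = a·easting + b·northing + c.
Well B−Well A: 53a − 1616b = 88.9;  Well C−Well A: 1684a − 1835b = 715.2.
Solving gives a = 0.37827669, b = −0.04260602.
Then c = 519.5 − a·448214 − b·4705041 = 31433.68.
At (449962, 4705516): z_contact = 170210.1 − 200483.3 + 31433.68 = 1160.5 m.
Depth below ground = 1488 − 1160.5 = 328 m.

328 m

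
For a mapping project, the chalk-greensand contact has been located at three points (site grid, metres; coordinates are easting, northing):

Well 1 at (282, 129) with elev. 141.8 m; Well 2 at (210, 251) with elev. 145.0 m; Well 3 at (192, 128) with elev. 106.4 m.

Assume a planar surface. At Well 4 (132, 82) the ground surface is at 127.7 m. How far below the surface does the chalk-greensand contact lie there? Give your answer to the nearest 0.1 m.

56.5 m

Two edge vectors: Well 1→Well 2 = (-72, 122, 3.2), Well 1→Well 3 = (-90, -1, -35.4).
Normal n = (Well 1→Well 2) × (Well 1→Well 3) = (-4315.6, -2836.8, 11052).
So ∂z/∂easting = −n_x/n_z = 0.39048 and ∂z/∂northing = −n_y/n_z = 0.25668.
Intercept c from Well 1: 141.8 − 110.12 − 33.11 = −1.43.
At (132, 82): z_contact = 51.54 + 21.05 − 1.43 = 71.16 m.
Depth below ground = 127.7 − 71.16 = 56.5 m.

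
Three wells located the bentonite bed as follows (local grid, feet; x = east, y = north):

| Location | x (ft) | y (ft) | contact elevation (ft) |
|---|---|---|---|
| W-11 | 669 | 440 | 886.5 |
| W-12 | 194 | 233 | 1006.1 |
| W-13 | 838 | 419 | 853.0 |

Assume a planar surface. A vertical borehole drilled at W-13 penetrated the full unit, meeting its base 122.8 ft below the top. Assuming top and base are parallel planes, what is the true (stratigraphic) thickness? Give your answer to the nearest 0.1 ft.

119.7 ft

Two edge vectors: W-11→W-12 = (-475, -207, 119.6), W-11→W-13 = (169, -21, -33.5).
Normal n = (W-11→W-12) × (W-11→W-13) = (9446.1, 4299.9, 44958).
So ∂z/∂x = −n_x/n_z = −0.21011 and ∂z/∂y = −n_y/n_z = −0.09564.
|∇z| = √(a²+b²) = 0.23085, so dip δ = arctan(0.23085) = 13.00°.
True thickness = vertical thickness × cos δ = 122.8 × cos 13.00° = 119.7 ft.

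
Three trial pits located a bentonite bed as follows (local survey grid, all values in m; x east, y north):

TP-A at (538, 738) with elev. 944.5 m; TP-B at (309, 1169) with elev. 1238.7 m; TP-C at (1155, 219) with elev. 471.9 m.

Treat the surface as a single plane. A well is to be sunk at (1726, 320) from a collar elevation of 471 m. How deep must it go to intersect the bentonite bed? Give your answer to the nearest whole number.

Two edge vectors: TP-A→TP-B = (-229, 431, 294.2), TP-A→TP-C = (617, -519, -472.6).
Normal n = (TP-A→TP-B) × (TP-A→TP-C) = (-51000.8, 73296, -147076).
So ∂z/∂x = −n_x/n_z = −0.34676 and ∂z/∂y = −n_y/n_z = 0.49835.
Intercept c from TP-A: 944.5 + 186.56 − 367.79 = 763.27.
At (1726, 320): z_contact = −598.5 + 159.5 + 763.27 = 324.2 m.
Depth below ground = 471 − 324.2 = 147 m.

147 m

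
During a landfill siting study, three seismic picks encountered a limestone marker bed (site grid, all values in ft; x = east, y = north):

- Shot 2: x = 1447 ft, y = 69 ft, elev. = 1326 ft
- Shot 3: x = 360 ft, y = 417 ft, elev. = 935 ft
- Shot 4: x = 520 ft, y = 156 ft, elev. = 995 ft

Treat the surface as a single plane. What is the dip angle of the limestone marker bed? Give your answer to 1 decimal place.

Two edge vectors: Shot 2→Shot 3 = (-1087, 348, -391), Shot 2→Shot 4 = (-927, 87, -331).
Normal n = (Shot 2→Shot 3) × (Shot 2→Shot 4) = (-81171, 2660, 228027).
So ∂z/∂x = −n_x/n_z = 0.35597 and ∂z/∂y = −n_y/n_z = −0.01167.
Gradient magnitude |∇z| = √(a² + b²) = √(0.12672 + 0.00014) = 0.35616.
True dip = arctan(0.35616) = 19.6°, dipping toward W (azimuth ≈ 272°).

19.6°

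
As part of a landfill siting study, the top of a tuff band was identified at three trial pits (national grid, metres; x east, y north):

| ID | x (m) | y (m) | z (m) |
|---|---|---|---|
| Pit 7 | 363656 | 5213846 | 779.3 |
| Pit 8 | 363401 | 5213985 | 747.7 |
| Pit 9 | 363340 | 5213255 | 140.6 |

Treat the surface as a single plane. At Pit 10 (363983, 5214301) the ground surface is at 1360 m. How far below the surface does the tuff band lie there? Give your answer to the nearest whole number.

Two edge vectors: Pit 7→Pit 8 = (-255, 139, -31.6), Pit 7→Pit 9 = (-316, -591, -638.7).
Normal n = (Pit 7→Pit 8) × (Pit 7→Pit 9) = (-107454.9, -152882.9, 194629).
So ∂z/∂x = −n_x/n_z = 0.55210118 and ∂z/∂y = −n_y/n_z = 0.78550935.
Intercept c from Pit 7: 779.3 − 200774.91 − 4095524.80 = −4295520.41.
At (363983, 5214301): z_contact = 200955.4 + 4095882.2 − 4295520.41 = 1317.2 m.
Depth below ground = 1360 − 1317.2 = 43 m.

43 m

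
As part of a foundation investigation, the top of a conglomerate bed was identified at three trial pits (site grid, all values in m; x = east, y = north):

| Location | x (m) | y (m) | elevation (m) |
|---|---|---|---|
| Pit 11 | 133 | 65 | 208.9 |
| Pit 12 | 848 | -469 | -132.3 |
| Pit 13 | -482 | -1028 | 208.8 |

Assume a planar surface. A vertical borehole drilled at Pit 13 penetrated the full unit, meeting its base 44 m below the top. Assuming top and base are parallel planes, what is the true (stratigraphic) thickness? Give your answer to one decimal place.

41.1 m

Two edge vectors: Pit 11→Pit 12 = (715, -534, -341.2), Pit 11→Pit 13 = (-615, -1093, -0.1).
Normal n = (Pit 11→Pit 12) × (Pit 11→Pit 13) = (-372878.2, 209909.5, -1109905).
So ∂z/∂x = −n_x/n_z = −0.33596 and ∂z/∂y = −n_y/n_z = 0.18912.
|∇z| = √(a²+b²) = 0.38553, so dip δ = arctan(0.38553) = 21.08°.
True thickness = vertical thickness × cos δ = 44 × cos 21.08° = 41.1 m.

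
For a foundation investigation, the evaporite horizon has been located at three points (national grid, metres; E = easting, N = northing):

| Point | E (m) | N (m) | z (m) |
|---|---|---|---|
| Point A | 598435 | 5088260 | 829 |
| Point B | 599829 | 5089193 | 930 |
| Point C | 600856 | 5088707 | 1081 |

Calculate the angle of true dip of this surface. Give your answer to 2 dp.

Let the plane be z = a·E + b·N + c.
Point B−Point A: 1394a + 933b = 101;  Point C−Point A: 2421a + 447b = 252.
Solving gives a = 0.11614, b = −0.06527.
Gradient magnitude |∇z| = √(a² + b²) = √(0.01349 + 0.00426) = 0.13323.
True dip = arctan(0.13323) = 7.59°, dipping toward WNW (azimuth ≈ 299°).

7.59°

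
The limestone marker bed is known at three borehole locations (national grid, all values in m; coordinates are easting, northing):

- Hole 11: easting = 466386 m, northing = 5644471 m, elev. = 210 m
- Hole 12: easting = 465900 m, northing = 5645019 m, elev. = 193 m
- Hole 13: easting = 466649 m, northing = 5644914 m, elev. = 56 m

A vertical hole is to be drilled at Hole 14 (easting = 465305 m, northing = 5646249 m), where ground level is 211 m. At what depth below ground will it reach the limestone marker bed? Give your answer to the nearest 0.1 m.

Two edge vectors: Hole 11→Hole 12 = (-486, 548, -17), Hole 11→Hole 13 = (263, 443, -154).
Normal n = (Hole 11→Hole 12) × (Hole 11→Hole 13) = (-76861, -79315, -359422).
So ∂z/∂easting = −n_x/n_z = −0.213846120 and ∂z/∂northing = −n_y/n_z = −0.220673748.
Intercept c from Hole 11: 210 + 99734.84 + 1245586.57 = 1345531.41.
At (465305, 5646249): z_contact = −99503.67 − 1245978.93 + 1345531.41 = 48.81 m.
Depth below ground = 211 − 48.81 = 162.2 m.

162.2 m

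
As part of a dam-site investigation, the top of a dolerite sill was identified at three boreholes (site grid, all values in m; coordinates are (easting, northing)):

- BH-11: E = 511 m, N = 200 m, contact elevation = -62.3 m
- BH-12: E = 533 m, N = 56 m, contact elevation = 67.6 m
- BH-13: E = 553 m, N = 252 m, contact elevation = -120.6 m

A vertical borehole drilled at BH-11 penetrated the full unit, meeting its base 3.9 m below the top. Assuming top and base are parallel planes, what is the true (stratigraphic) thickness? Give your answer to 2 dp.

2.81 m

Let the plane be z = a·E + b·N + c.
BH-12−BH-11: 22a − 144b = 129.9;  BH-13−BH-11: 42a + 52b = −58.3.
Solving gives a = −0.22809, b = −0.93693.
|∇z| = √(a²+b²) = 0.96429, so dip δ = arctan(0.96429) = 43.96°.
True thickness = vertical thickness × cos δ = 3.9 × cos 43.96° = 2.81 m.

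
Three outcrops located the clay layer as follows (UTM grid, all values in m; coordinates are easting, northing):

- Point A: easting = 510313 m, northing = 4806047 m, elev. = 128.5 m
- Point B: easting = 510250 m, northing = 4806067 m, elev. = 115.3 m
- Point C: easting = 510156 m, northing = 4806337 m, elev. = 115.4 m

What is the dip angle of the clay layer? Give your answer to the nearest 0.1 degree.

14.0°

Two edge vectors: Point A→Point B = (-63, 20, -13.2), Point A→Point C = (-157, 290, -13.1).
Normal n = (Point A→Point B) × (Point A→Point C) = (3566, 1247.1, -15130).
So ∂z/∂easting = −n_x/n_z = 0.23569 and ∂z/∂northing = −n_y/n_z = 0.08243.
Gradient magnitude |∇z| = √(a² + b²) = √(0.05555 + 0.00679) = 0.24969.
True dip = arctan(0.24969) = 14.0°, dipping toward WSW (azimuth ≈ 251°).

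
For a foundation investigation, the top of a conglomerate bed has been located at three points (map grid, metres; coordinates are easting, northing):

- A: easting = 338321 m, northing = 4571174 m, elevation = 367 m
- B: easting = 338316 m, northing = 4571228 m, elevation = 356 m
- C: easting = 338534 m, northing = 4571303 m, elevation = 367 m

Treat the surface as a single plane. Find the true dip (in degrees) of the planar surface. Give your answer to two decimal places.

12.71°

Two edge vectors: A→B = (-5, 54, -11), A→C = (213, 129, 0).
Normal n = (A→B) × (A→C) = (1419, -2343, -12147).
So ∂z/∂easting = −n_x/n_z = 0.11682 and ∂z/∂northing = −n_y/n_z = −0.19289.
Gradient magnitude |∇z| = √(a² + b²) = √(0.01365 + 0.03721) = 0.22550.
True dip = arctan(0.22550) = 12.71°, dipping toward NNW (azimuth ≈ 329°).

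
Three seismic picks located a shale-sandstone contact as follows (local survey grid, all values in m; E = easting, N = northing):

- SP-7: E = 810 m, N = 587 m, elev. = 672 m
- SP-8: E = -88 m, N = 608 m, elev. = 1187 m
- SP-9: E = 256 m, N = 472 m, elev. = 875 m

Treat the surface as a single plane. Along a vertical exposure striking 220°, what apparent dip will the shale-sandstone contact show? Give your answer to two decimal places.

18.35°

Let the plane be z = a·E + b·N + c.
SP-8−SP-7: −898a + 21b = 515;  SP-9−SP-7: −554a − 115b = 203.
Solving gives a = −0.55253, b = 0.89654.
Unit vector along 220° is (sin 220°, cos 220°) = (-0.6428, -0.7660).
Slope in that direction = a·(-0.6428) + b·(-0.7660) = −0.33163.
Apparent dip = arctan|0.33163| = 18.35° (true dip is 46.5°, so apparent ≤ true as expected).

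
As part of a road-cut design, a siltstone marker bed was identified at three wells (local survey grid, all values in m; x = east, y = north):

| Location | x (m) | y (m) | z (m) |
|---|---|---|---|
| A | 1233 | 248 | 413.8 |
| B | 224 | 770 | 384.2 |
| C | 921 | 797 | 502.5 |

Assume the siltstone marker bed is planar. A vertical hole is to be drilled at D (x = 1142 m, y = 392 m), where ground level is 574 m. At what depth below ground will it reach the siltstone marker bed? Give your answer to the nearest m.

138 m

Two edge vectors: A→B = (-1009, 522, -29.6), A→C = (-312, 549, 88.7).
Normal n = (A→B) × (A→C) = (62551.8, 98733.5, -391077).
So ∂z/∂x = −n_x/n_z = 0.15995 and ∂z/∂y = −n_y/n_z = 0.25247.
Intercept c from A: 413.8 − 197.22 − 62.61 = 153.97.
At (1142, 392): z_contact = 182.7 + 99.0 + 153.97 = 435.6 m.
Depth below ground = 574 − 435.6 = 138 m.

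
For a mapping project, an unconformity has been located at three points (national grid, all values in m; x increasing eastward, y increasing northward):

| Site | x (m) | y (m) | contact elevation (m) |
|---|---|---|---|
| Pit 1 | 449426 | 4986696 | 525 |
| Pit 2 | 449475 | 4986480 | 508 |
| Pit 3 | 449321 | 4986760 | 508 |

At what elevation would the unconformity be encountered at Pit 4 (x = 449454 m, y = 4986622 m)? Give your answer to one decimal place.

Two edge vectors: Pit 1→Pit 2 = (49, -216, -17), Pit 1→Pit 3 = (-105, 64, -17).
Normal n = (Pit 1→Pit 2) × (Pit 1→Pit 3) = (4760, 2618, -19544).
So ∂z/∂x = −n_x/n_z = 0.243553009 and ∂z/∂y = −n_y/n_z = 0.133954155.
Intercept c from Pit 1: 525 − 109459.05 − 667988.65 = −776922.70.
At (449454, 4986622): z = 109465.9 + 667978.7 − 776922.70 = 521.9 m.

521.9 m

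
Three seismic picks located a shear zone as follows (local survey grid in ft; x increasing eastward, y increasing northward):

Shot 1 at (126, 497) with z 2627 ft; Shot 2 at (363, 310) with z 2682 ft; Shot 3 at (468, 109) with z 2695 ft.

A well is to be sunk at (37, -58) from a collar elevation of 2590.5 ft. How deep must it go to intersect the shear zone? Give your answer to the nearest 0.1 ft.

44.3 ft

Two edge vectors: Shot 1→Shot 2 = (237, -187, 55), Shot 1→Shot 3 = (342, -388, 68).
Normal n = (Shot 1→Shot 2) × (Shot 1→Shot 3) = (8624, 2694, -28002).
So ∂z/∂x = −n_x/n_z = 0.30798 and ∂z/∂y = −n_y/n_z = 0.09621.
Intercept c from Shot 1: 2627 − 38.81 − 47.82 = 2540.38.
At (37, -58): z_contact = 11.40 − 5.58 + 2540.38 = 2546.19 ft.
Depth below ground = 2590.5 − 2546.19 = 44.3 ft.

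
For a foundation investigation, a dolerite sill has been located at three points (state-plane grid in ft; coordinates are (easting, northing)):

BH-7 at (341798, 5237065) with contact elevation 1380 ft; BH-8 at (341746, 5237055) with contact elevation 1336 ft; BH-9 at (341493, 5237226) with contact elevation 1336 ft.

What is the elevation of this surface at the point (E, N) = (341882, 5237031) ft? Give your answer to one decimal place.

1402.2 ft

Let the plane be z = a·E + b·N + c.
BH-8−BH-7: −52a − 10b = −44;  BH-9−BH-7: −305a + 161b = −44.
Solving gives a = 0.658728769, b = 0.974610401.
Then c = 1380 − a·341798 − b·5237065 = −5327870.20.
At (341882, 5237031): z = 225207.5 + 5104064.9 − 5327870.20 = 1402.2 ft.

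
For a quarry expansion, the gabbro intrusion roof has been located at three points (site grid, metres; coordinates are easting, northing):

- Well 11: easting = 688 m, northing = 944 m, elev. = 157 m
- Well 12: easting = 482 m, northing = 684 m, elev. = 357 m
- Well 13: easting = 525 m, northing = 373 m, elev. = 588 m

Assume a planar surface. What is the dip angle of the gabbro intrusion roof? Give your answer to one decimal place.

Let the plane be z = a·easting + b·northing + c.
Well 12−Well 11: −206a − 260b = 200;  Well 13−Well 11: −163a − 571b = 431.
Solving gives a = −0.02844, b = −0.74670.
Gradient magnitude |∇z| = √(a² + b²) = √(0.00081 + 0.55756) = 0.74724.
True dip = arctan(0.74724) = 36.8°, dipping toward N (azimuth ≈ 002°).

36.8°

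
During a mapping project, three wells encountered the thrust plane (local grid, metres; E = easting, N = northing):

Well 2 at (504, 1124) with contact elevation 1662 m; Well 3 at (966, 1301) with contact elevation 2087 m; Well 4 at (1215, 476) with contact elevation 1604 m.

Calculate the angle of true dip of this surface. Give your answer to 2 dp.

Two edge vectors: Well 2→Well 3 = (462, 177, 425), Well 2→Well 4 = (711, -648, -58).
Normal n = (Well 2→Well 3) × (Well 2→Well 4) = (265134, 328971, -425223).
So ∂z/∂E = −n_x/n_z = 0.62352 and ∂z/∂N = −n_y/n_z = 0.77364.
Gradient magnitude |∇z| = √(a² + b²) = √(0.38877 + 0.59852) = 0.99363.
True dip = arctan(0.99363) = 44.82°, dipping toward SW (azimuth ≈ 219°).

44.82°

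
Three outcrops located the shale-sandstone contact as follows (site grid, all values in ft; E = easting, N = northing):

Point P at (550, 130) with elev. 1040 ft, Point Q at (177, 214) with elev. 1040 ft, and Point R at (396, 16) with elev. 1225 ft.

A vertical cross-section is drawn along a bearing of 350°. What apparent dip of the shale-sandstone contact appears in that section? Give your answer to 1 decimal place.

Let the plane be z = a·E + b·N + c.
Point Q−Point P: −373a + 84b = 0;  Point R−Point P: −154a − 114b = 185.
Solving gives a = −0.28021, b = −1.24427.
Unit vector along 350° is (sin 350°, cos 350°) = (-0.1736, 0.9848).
Slope in that direction = a·(-0.1736) + b·(0.9848) = −1.17671.
Apparent dip = arctan|1.17671| = 49.6° (true dip is 51.9°, so apparent ≤ true as expected).

49.6°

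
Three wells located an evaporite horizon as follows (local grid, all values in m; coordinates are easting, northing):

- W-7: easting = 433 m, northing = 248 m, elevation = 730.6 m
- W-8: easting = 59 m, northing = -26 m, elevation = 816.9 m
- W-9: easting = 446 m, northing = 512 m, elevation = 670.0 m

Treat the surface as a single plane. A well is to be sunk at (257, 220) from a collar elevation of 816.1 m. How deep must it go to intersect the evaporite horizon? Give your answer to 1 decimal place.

67.7 m

Let the plane be z = a·easting + b·northing + c.
W-8−W-7: −374a − 274b = 86.3;  W-9−W-7: 13a + 264b = −60.6.
Solving gives a = −0.06492, b = −0.22635.
Then c = 730.6 − a·433 − b·248 = 814.85.
At (257, 220): z_contact = −16.68 − 49.80 + 814.85 = 748.36 m.
Depth below ground = 816.1 − 748.36 = 67.7 m.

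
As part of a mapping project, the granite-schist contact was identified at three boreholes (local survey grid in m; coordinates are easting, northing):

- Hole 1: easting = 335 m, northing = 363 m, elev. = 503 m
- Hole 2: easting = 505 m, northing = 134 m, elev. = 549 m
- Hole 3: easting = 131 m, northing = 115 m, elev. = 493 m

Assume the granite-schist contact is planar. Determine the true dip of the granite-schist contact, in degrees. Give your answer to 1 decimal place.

Two edge vectors: Hole 1→Hole 2 = (170, -229, 46), Hole 1→Hole 3 = (-204, -248, -10).
Normal n = (Hole 1→Hole 2) × (Hole 1→Hole 3) = (13698, -7684, -88876).
So ∂z/∂easting = −n_x/n_z = 0.15412 and ∂z/∂northing = −n_y/n_z = −0.08646.
Gradient magnitude |∇z| = √(a² + b²) = √(0.02375 + 0.00747) = 0.17672.
True dip = arctan(0.17672) = 10.0°, dipping toward WNW (azimuth ≈ 299°).

10.0°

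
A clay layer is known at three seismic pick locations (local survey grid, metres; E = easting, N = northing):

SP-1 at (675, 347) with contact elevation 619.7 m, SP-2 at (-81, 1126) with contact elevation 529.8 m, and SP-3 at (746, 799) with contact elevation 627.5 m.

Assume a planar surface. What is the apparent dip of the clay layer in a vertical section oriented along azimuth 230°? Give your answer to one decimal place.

5.1°

Let the plane be z = a·E + b·N + c.
SP-2−SP-1: −756a + 779b = −89.9;  SP-3−SP-1: 71a + 452b = 7.8.
Solving gives a = 0.11765, b = −0.00122.
Unit vector along 230° is (sin 230°, cos 230°) = (-0.7660, -0.6428).
Slope in that direction = a·(-0.7660) + b·(-0.6428) = −0.08934.
Apparent dip = arctan|0.08934| = 5.1° (true dip is 6.7°, so apparent ≤ true as expected).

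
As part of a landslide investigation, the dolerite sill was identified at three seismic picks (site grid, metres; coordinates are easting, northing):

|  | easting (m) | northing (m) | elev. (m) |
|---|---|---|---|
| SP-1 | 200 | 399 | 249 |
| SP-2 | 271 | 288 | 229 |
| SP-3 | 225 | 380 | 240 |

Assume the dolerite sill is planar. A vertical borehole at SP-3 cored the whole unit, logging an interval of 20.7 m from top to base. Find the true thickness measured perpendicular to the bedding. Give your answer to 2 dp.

Let the plane be z = a·easting + b·northing + c.
SP-2−SP-1: 71a − 111b = −20;  SP-3−SP-1: 25a − 19b = −9.
Solving gives a = −0.43408, b = −0.09748.
|∇z| = √(a²+b²) = 0.44489, so dip δ = arctan(0.44489) = 23.98°.
True thickness = vertical thickness × cos δ = 20.7 × cos 23.98° = 18.91 m.

18.91 m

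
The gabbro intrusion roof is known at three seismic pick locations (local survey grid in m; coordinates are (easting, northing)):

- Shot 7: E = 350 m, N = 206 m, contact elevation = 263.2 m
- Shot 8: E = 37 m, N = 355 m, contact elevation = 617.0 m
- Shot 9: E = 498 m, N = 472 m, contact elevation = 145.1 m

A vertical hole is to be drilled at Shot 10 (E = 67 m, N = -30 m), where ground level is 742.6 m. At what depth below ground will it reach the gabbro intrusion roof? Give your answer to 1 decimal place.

213.7 m

Let the plane be z = a·E + b·N + c.
Shot 8−Shot 7: −313a + 149b = 353.8;  Shot 9−Shot 7: 148a + 266b = −118.1.
Solving gives a = −1.06075, b = 0.14621.
Then c = 263.2 − a·350 − b·206 = 604.34.
At (67, -30): z_contact = −71.07 − 4.39 + 604.34 = 528.89 m.
Depth below ground = 742.6 − 528.89 = 213.7 m.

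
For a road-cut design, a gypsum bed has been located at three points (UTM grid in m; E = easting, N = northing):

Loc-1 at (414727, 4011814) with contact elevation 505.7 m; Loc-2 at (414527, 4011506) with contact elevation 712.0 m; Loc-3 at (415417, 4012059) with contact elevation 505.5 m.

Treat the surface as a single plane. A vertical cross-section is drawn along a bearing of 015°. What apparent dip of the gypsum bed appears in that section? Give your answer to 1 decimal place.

37.3°

Let the plane be z = a·E + b·N + c.
Loc-2−Loc-1: −200a − 308b = 206.3;  Loc-3−Loc-1: 690a + 245b = −0.2.
Solving gives a = 0.30872, b = −0.87027.
Unit vector along 015° is (sin 15°, cos 15°) = (0.2588, 0.9659).
Slope in that direction = a·(0.2588) + b·(0.9659) = −0.76072.
Apparent dip = arctan|0.76072| = 37.3° (true dip is 42.7°, so apparent ≤ true as expected).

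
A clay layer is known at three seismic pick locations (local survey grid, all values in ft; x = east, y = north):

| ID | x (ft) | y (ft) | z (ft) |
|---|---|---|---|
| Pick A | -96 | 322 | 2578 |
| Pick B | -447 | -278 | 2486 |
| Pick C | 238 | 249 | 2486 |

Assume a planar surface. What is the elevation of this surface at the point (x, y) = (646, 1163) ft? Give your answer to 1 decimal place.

2653.3 ft

Let the plane be z = a·x + b·y + c.
Pick B−Pick A: −351a − 600b = −92;  Pick C−Pick A: 334a − 73b = −92.
Solving gives a = −0.214509, b = 0.278821.
Then c = 2578 − a·-96 − b·322 = 2467.63.
At (646, 1163): z = −138.6 + 324.3 + 2467.63 = 2653.3 ft.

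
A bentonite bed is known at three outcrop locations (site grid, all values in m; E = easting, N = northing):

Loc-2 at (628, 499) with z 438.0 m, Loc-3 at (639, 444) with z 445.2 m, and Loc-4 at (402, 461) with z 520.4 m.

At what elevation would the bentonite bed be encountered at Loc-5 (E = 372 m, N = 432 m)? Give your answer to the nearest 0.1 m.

536.1 m

Two edge vectors: Loc-2→Loc-3 = (11, -55, 7.2), Loc-2→Loc-4 = (-226, -38, 82.4).
Normal n = (Loc-2→Loc-3) × (Loc-2→Loc-4) = (-4258.4, -2533.6, -12848).
So ∂z/∂E = −n_x/n_z = −0.33144 and ∂z/∂N = −n_y/n_z = −0.19720.
Intercept c from Loc-2: 438 + 208.15 + 98.40 = 744.55.
At (372, 432): z = −123.3 − 85.2 + 744.55 = 536.1 m.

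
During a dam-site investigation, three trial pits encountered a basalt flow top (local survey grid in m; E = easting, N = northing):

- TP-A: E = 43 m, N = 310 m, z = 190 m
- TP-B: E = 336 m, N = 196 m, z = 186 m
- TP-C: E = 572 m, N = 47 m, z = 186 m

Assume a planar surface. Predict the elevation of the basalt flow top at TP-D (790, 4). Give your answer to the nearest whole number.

Let the plane be z = a·E + b·N + c.
TP-B−TP-A: 293a − 114b = −4;  TP-C−TP-A: 529a − 263b = −4.
Solving gives a = −0.03558, b = −0.05635.
Then c = 190 − a·43 − b·310 = 209.00.
At (790, 4): z = −28.1 − 0.2 + 209.00 = 180.7 m.

181 m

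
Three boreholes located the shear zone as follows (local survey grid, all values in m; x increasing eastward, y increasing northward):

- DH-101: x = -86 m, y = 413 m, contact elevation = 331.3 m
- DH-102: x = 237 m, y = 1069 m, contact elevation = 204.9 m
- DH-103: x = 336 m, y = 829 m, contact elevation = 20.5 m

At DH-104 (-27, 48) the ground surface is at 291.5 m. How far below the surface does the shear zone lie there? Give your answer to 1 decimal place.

143.4 m

Two edge vectors: DH-101→DH-102 = (323, 656, -126.4), DH-101→DH-103 = (422, 416, -310.8).
Normal n = (DH-101→DH-102) × (DH-101→DH-103) = (-151302.4, 47047.6, -142464).
So ∂z/∂x = −n_x/n_z = −1.062040 and ∂z/∂y = −n_y/n_z = 0.330242.
Intercept c from DH-101: 331.3 − 91.34 − 136.39 = 103.57.
At (-27, 48): z_contact = 28.68 + 15.85 + 103.57 = 148.10 m.
Depth below ground = 291.5 − 148.10 = 143.4 m.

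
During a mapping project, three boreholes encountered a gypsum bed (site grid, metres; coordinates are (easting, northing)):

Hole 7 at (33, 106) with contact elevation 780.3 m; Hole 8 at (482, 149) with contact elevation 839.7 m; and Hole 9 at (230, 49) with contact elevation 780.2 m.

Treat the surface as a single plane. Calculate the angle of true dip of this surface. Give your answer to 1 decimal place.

Two edge vectors: Hole 7→Hole 8 = (449, 43, 59.4), Hole 7→Hole 9 = (197, -57, -0.1).
Normal n = (Hole 7→Hole 8) × (Hole 7→Hole 9) = (3381.5, 11746.7, -34064).
So ∂z/∂E = −n_x/n_z = 0.09927 and ∂z/∂N = −n_y/n_z = 0.34484.
Gradient magnitude |∇z| = √(a² + b²) = √(0.00985 + 0.11892) = 0.35885.
True dip = arctan(0.35885) = 19.7°, dipping toward SSW (azimuth ≈ 196°).

19.7°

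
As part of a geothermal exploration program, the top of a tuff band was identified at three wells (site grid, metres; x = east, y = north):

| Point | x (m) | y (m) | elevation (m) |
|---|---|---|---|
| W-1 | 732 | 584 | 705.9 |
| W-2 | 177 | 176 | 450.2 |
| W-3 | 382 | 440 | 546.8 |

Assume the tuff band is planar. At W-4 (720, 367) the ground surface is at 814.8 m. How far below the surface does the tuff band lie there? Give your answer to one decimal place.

118.4 m

Two edge vectors: W-1→W-2 = (-555, -408, -255.7), W-1→W-3 = (-350, -144, -159.1).
Normal n = (W-1→W-2) × (W-1→W-3) = (28092, 1194.5, -62880).
So ∂z/∂x = −n_x/n_z = 0.44676 and ∂z/∂y = −n_y/n_z = 0.01900.
Intercept c from W-1: 705.9 − 327.03 − 11.09 = 367.78.
At (720, 367): z_contact = 321.66 + 6.97 + 367.78 = 696.42 m.
Depth below ground = 814.8 − 696.42 = 118.4 m.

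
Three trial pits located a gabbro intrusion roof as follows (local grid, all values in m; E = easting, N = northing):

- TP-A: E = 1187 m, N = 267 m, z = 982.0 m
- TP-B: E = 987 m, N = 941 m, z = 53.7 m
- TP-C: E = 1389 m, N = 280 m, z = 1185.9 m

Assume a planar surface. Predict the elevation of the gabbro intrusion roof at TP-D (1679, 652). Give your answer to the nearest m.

Two edge vectors: TP-A→TP-B = (-200, 674, -928.3), TP-A→TP-C = (202, 13, 203.9).
Normal n = (TP-A→TP-B) × (TP-A→TP-C) = (149496.5, -146736.6, -138748).
So ∂z/∂E = −n_x/n_z = 1.07747 and ∂z/∂N = −n_y/n_z = −1.05758.
Intercept c from TP-A: 982 − 1278.95 + 282.37 = −14.58.
At (1679, 652): z = 1809.1 − 689.5 − 14.58 = 1104.9 m.

1105 m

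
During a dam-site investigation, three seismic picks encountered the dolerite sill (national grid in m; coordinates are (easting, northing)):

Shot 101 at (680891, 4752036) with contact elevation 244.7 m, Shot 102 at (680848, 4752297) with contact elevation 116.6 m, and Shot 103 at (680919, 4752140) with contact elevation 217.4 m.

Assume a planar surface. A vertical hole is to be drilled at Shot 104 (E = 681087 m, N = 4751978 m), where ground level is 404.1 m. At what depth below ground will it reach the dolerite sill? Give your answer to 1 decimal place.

32.9 m

Two edge vectors: Shot 101→Shot 102 = (-43, 261, -128.1), Shot 101→Shot 103 = (28, 104, -27.3).
Normal n = (Shot 101→Shot 102) × (Shot 101→Shot 103) = (6197.1, -4760.7, -11780).
So ∂z/∂E = −n_x/n_z = 0.526069610 and ∂z/∂N = −n_y/n_z = −0.404134126.
Intercept c from Shot 101: 244.7 − 358196.06 + 1920459.91 = 1562508.55.
At (681087, 4751978): z_contact = 358299.17 − 1920436.47 + 1562508.55 = 371.25 m.
Depth below ground = 404.1 − 371.25 = 32.9 m.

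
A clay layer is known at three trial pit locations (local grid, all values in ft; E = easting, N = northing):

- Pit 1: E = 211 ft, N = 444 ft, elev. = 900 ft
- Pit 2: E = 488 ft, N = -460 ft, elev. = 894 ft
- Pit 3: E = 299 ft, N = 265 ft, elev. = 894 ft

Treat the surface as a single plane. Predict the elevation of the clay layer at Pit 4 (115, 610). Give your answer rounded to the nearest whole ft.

Two edge vectors: Pit 1→Pit 2 = (277, -904, -6), Pit 1→Pit 3 = (88, -179, -6).
Normal n = (Pit 1→Pit 2) × (Pit 1→Pit 3) = (4350, 1134, 29969).
So ∂z/∂E = −n_x/n_z = −0.14515 and ∂z/∂N = −n_y/n_z = −0.03784.
Intercept c from Pit 1: 900 + 30.63 + 16.80 = 947.43.
At (115, 610): z = −16.7 − 23.1 + 947.43 = 907.7 ft.

908 ft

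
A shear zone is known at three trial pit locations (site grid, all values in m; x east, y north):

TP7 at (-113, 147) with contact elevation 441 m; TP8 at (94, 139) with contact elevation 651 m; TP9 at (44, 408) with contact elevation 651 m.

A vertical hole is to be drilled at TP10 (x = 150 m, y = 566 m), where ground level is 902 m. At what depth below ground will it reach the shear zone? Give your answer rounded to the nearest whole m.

Let the plane be z = a·x + b·y + c.
TP8−TP7: 207a − 8b = 210;  TP9−TP7: 157a + 261b = 210.
Solving gives a = 1.02183, b = 0.18993.
Then c = 441 − a·-113 − b·147 = 528.55.
At (150, 566): z_contact = 153.3 + 107.5 + 528.55 = 789.3 m.
Depth below ground = 902 − 789.3 = 113 m.

113 m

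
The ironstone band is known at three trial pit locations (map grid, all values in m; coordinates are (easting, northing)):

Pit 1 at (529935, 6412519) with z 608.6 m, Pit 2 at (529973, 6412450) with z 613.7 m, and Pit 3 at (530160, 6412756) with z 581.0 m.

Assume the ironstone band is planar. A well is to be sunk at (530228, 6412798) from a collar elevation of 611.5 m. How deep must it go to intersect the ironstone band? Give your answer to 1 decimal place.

36.2 m

Let the plane be z = a·E + b·N + c.
Pit 2−Pit 1: 38a − 69b = 5.1;  Pit 3−Pit 1: 225a + 237b = −27.6.
Solving gives a = −0.028360034, b = −0.089531613.
Then c = 608.6 − a·529935 − b·6412519 = 589760.74.
At (530228, 6412798): z_contact = −15037.28 − 574148.15 + 589760.74 = 575.31 m.
Depth below ground = 611.5 − 575.31 = 36.2 m.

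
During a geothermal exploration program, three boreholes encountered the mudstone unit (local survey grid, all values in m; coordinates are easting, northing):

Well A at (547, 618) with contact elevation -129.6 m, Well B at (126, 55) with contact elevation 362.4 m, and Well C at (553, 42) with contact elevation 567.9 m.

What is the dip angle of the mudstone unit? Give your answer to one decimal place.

52.1°

Two edge vectors: Well A→Well B = (-421, -563, 492), Well A→Well C = (6, -576, 697.5).
Normal n = (Well A→Well B) × (Well A→Well C) = (-109300.5, 296599.5, 245874).
So ∂z/∂easting = −n_x/n_z = 0.44454 and ∂z/∂northing = −n_y/n_z = −1.20631.
Gradient magnitude |∇z| = √(a² + b²) = √(0.19761 + 1.45518) = 1.28561.
True dip = arctan(1.28561) = 52.1°, dipping toward NNW (azimuth ≈ 340°).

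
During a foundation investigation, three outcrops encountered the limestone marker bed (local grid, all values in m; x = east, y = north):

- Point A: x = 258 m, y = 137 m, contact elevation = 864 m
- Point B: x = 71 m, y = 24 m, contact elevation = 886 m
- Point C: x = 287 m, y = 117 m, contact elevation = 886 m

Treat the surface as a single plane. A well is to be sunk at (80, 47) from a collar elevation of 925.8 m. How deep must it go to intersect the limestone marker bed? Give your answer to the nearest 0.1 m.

52.8 m

Let the plane be z = a·x + b·y + c.
Point B−Point A: −187a − 113b = 22;  Point C−Point A: 29a − 20b = 22.
Solving gives a = 0.29158, b = −0.67721.
Then c = 864 − a·258 − b·137 = 881.55.
At (80, 47): z_contact = 23.33 − 31.83 + 881.55 = 873.05 m.
Depth below ground = 925.8 − 873.05 = 52.8 m.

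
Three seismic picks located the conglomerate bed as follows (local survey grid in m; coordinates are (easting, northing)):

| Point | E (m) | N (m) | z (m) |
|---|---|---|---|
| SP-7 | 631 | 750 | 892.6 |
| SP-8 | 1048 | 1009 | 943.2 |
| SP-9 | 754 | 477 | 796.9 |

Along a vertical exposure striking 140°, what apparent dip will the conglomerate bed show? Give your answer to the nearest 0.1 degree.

Two edge vectors: SP-7→SP-8 = (417, 259, 50.6), SP-7→SP-9 = (123, -273, -95.7).
Normal n = (SP-7→SP-8) × (SP-7→SP-9) = (-10972.5, 46130.7, -145698).
So ∂z/∂E = −n_x/n_z = −0.07531 and ∂z/∂N = −n_y/n_z = 0.31662.
Unit vector along 140° is (sin 140°, cos 140°) = (0.6428, -0.7660).
Slope in that direction = a·(0.6428) + b·(-0.7660) = −0.29095.
Apparent dip = arctan|0.29095| = 16.2° (true dip is 18.0°, so apparent ≤ true as expected).

16.2°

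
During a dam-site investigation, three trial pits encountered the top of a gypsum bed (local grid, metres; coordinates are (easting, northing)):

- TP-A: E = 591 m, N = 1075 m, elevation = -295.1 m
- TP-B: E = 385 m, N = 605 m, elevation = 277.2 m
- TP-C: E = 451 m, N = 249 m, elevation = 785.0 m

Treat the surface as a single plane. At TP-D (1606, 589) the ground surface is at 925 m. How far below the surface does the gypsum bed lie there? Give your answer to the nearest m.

Let the plane be z = a·E + b·N + c.
TP-B−TP-A: −206a − 470b = 572.3;  TP-C−TP-A: −140a − 826b = 1080.1.
Solving gives a = 0.33469, b = −1.36435.
Then c = -295.1 − a·591 − b·1075 = 973.78.
At (1606, 589): z_contact = 537.5 − 803.6 + 973.78 = 707.7 m.
Depth below ground = 925 − 707.7 = 217 m.

217 m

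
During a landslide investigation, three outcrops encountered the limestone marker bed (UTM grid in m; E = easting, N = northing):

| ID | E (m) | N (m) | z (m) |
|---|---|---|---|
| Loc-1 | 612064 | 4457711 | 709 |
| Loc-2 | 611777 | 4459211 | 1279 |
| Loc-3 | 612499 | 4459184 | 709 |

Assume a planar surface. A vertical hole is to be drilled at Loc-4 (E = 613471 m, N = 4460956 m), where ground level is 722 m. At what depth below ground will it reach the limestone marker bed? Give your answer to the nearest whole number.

Let the plane be z = a·E + b·N + c.
Loc-2−Loc-1: −287a + 1500b = 570;  Loc-3−Loc-1: 435a + 1473b = 0.
Solving gives a = −0.78085024, b = 0.23059732.
Then c = 709 − a·612064 − b·4457711 = −549296.89.
At (613471, 4460956): z_contact = −479029.0 + 1028684.5 − 549296.89 = 358.6 m.
Depth below ground = 722 − 358.6 = 363 m.

363 m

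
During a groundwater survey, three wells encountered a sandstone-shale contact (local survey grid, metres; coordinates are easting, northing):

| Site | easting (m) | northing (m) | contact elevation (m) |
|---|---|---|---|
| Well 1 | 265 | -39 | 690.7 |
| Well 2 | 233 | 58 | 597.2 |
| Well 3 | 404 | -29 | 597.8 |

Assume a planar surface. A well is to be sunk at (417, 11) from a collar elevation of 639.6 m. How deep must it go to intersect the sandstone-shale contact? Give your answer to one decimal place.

95.7 m

Two edge vectors: Well 1→Well 2 = (-32, 97, -93.5), Well 1→Well 3 = (139, 10, -92.9).
Normal n = (Well 1→Well 2) × (Well 1→Well 3) = (-8076.3, -15969.3, -13803).
So ∂z/∂easting = −n_x/n_z = −0.58511 and ∂z/∂northing = −n_y/n_z = −1.15694.
Intercept c from Well 1: 690.7 + 155.05 − 45.12 = 800.63.
At (417, 11): z_contact = −243.99 − 12.73 + 800.63 = 543.92 m.
Depth below ground = 639.6 − 543.92 = 95.7 m.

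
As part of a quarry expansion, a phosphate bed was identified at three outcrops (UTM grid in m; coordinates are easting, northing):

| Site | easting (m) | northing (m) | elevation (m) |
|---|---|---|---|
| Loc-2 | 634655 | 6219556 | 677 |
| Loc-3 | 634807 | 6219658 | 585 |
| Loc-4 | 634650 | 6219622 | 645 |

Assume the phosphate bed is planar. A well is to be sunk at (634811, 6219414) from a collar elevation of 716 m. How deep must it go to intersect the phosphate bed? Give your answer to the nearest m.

Let the plane be z = a·easting + b·northing + c.
Loc-3−Loc-2: 152a + 102b = −92;  Loc-4−Loc-2: −5a + 66b = −32.
Solving gives a = −0.26636312, b = −0.50502751.
Then c = 677 − a·634655 − b·6219556 = 3310772.56.
At (634811, 6219414): z_contact = −169090.2 − 3140975.2 + 3310772.56 = 707.2 m.
Depth below ground = 716 − 707.2 = 9 m.

9 m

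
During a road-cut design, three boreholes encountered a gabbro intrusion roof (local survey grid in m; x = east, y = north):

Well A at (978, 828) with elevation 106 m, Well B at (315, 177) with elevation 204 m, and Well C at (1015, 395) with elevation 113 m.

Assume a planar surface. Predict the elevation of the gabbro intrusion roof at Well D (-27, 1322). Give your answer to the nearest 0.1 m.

Two edge vectors: Well A→Well B = (-663, -651, 98), Well A→Well C = (37, -433, 7).
Normal n = (Well A→Well B) × (Well A→Well C) = (37877, 8267, 311166).
So ∂z/∂x = −n_x/n_z = −0.121726 and ∂z/∂y = −n_y/n_z = −0.026568.
Intercept c from Well A: 106 + 119.05 + 22.00 = 247.05.
At (-27, 1322): z = 3.3 − 35.1 + 247.05 = 215.2 m.

215.2 m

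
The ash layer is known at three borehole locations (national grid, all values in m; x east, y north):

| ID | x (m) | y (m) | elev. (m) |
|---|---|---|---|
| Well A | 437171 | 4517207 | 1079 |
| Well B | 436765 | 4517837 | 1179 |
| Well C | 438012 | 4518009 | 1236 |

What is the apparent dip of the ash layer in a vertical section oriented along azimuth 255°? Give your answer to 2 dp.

3.77°

Let the plane be z = a·x + b·y + c.
Well B−Well A: −406a + 630b = 100;  Well C−Well A: 841a + 802b = 157.
Solving gives a = 0.02187, b = 0.17283.
Unit vector along 255° is (sin 255°, cos 255°) = (-0.9659, -0.2588).
Slope in that direction = a·(-0.9659) + b·(-0.2588) = −0.06586.
Apparent dip = arctan|0.06586| = 3.77° (true dip is 9.9°, so apparent ≤ true as expected).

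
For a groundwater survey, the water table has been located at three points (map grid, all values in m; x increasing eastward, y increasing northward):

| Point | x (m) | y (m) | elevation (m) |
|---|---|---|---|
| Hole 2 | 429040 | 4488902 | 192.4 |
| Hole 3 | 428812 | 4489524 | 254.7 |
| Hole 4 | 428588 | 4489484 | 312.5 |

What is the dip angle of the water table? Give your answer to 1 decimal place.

14.5°

Let the plane be z = a·x + b·y + c.
Hole 3−Hole 2: −228a + 622b = 62.3;  Hole 4−Hole 2: −452a + 582b = 120.1.
Solving gives a = −0.25897, b = 0.00523.
Gradient magnitude |∇z| = √(a² + b²) = √(0.06707 + 0.00003) = 0.25902.
True dip = arctan(0.25902) = 14.5°, dipping toward E (azimuth ≈ 091°).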